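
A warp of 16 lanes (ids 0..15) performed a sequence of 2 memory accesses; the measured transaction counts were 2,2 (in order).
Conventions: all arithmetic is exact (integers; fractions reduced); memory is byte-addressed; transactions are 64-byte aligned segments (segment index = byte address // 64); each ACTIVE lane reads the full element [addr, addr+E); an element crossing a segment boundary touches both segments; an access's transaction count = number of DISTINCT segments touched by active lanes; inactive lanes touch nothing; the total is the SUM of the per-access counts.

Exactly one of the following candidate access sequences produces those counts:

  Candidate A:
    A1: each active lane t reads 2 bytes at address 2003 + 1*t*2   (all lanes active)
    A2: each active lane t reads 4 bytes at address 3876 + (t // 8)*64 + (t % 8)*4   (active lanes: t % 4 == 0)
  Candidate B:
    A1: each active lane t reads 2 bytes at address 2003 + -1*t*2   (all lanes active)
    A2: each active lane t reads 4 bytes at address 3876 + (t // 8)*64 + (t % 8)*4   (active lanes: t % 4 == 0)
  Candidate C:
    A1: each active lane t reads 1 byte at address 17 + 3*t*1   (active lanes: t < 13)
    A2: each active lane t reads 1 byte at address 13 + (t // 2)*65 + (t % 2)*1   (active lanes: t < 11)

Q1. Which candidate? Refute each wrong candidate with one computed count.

A: A1 gives 1 transaction, not 2
C: A1 gives 1 transaction, not 2
B: all counts match (2,2)

Answer: B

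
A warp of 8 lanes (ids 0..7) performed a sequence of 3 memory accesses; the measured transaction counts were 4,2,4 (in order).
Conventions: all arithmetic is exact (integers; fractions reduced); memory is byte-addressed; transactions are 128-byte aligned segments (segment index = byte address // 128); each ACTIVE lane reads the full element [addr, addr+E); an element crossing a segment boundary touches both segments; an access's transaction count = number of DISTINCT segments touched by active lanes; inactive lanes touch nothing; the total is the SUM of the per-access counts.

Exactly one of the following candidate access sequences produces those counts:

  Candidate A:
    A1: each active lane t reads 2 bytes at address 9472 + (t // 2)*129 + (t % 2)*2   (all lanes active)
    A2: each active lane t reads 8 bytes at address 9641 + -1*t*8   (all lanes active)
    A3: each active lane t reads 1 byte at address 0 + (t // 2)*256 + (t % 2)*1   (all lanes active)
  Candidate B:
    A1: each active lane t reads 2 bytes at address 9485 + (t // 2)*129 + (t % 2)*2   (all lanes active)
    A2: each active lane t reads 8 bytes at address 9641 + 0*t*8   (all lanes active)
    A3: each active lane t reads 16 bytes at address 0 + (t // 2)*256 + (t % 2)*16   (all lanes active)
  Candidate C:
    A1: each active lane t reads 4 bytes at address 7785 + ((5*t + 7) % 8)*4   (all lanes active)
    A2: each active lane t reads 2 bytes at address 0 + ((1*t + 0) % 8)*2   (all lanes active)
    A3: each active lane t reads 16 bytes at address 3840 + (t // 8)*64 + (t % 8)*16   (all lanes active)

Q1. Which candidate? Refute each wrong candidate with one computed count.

B: A2 gives 1 transaction, not 2
C: A1 gives 2 transactions, not 4
A: all counts match (4,2,4)

Answer: A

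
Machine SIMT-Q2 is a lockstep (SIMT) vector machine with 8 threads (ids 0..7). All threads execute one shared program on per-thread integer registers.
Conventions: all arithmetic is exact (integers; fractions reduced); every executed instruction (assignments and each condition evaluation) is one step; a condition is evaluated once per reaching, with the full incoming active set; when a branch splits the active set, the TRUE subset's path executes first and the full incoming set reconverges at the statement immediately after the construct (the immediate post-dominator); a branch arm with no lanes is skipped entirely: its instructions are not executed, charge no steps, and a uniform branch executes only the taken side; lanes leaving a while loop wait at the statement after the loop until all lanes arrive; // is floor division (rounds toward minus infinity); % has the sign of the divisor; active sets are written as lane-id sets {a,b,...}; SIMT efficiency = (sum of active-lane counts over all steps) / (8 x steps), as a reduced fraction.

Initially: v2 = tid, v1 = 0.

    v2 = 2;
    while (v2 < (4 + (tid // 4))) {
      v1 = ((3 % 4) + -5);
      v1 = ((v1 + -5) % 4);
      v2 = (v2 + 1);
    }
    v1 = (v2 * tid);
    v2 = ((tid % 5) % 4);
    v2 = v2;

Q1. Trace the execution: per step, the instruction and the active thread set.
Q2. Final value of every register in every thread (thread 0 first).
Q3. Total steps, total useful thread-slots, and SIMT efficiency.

step 0: v2 <- 2                      {0,1,2,3,4,5,6,7}
step 1: eval (v2 < (4 + (tid // 4))) {0,1,2,3,4,5,6,7}
step 2: v1 <- ((3 % 4) + -5)         {0,1,2,3,4,5,6,7}
step 3: v1 <- ((v1 + -5) % 4)        {0,1,2,3,4,5,6,7}
step 4: v2 <- (v2 + 1)               {0,1,2,3,4,5,6,7}
step 5: eval (v2 < (4 + (tid // 4))) {0,1,2,3,4,5,6,7}
step 6: v1 <- ((3 % 4) + -5)         {0,1,2,3,4,5,6,7}
step 7: v1 <- ((v1 + -5) % 4)        {0,1,2,3,4,5,6,7}
step 8: v2 <- (v2 + 1)               {0,1,2,3,4,5,6,7}
step 9: eval (v2 < (4 + (tid // 4))) {0,1,2,3,4,5,6,7}
step 10: v1 <- ((3 % 4) + -5)         {4,5,6,7}
step 11: v1 <- ((v1 + -5) % 4)        {4,5,6,7}
step 12: v2 <- (v2 + 1)               {4,5,6,7}
step 13: eval (v2 < (4 + (tid // 4))) {4,5,6,7}
step 14: v1 <- (v2 * tid)             {0,1,2,3,4,5,6,7}
step 15: v2 <- ((tid % 5) % 4)        {0,1,2,3,4,5,6,7}
step 16: v2 <- v2                     {0,1,2,3,4,5,6,7}

Answer: 17 steps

v2: 0,1,2,3,0,0,1,2
v1: 0,4,8,12,20,25,30,35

steps = 17; useful = 120; efficiency = 120/136 = 15/17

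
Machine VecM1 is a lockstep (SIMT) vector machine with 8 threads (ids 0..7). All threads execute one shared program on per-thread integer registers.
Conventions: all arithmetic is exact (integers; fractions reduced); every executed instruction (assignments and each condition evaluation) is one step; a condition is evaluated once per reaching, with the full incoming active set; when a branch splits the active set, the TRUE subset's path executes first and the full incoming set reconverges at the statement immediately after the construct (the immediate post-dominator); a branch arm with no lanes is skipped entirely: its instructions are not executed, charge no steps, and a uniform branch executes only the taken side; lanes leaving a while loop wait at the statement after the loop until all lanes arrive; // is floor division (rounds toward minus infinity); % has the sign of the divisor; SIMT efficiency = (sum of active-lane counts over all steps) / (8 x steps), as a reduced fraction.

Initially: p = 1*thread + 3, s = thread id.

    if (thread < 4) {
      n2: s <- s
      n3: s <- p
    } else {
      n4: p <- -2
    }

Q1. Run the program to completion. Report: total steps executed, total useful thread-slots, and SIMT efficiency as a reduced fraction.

Answer: 4 steps, 20 useful, 5/8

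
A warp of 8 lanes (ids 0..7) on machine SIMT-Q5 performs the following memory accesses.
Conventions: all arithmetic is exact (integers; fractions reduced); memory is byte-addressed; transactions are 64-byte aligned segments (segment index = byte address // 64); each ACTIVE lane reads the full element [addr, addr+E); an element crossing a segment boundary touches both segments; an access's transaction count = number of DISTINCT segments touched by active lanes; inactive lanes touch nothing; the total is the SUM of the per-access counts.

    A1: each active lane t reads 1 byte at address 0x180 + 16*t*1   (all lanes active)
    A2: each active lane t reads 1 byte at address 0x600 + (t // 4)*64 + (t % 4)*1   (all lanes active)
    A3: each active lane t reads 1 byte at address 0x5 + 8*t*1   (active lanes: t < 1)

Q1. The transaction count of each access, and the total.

A1: 2 transactions
A2: 2 transactions
A3: 1 transaction

Answer: 2,2,1; total 5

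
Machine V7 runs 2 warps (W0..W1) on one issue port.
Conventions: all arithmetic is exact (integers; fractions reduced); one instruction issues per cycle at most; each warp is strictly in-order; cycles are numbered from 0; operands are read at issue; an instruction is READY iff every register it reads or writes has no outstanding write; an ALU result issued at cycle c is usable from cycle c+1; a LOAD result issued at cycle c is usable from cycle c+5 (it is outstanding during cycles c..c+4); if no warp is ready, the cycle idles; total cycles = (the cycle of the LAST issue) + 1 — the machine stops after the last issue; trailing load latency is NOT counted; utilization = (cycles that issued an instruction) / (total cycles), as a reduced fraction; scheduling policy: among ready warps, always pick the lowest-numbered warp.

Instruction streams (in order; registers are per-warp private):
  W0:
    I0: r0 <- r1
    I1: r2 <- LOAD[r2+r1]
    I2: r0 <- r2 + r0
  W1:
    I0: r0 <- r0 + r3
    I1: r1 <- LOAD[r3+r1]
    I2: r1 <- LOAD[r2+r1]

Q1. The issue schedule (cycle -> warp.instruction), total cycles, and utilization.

cycle 0: W0.I0
cycle 1: W0.I1
cycle 2: W1.I0
cycle 3: W1.I1
cycle 4: idle
cycle 5: idle
cycle 6: W0.I2
cycle 7: idle
cycle 8: W1.I2

Answer: 9 cycles, utilization 2/3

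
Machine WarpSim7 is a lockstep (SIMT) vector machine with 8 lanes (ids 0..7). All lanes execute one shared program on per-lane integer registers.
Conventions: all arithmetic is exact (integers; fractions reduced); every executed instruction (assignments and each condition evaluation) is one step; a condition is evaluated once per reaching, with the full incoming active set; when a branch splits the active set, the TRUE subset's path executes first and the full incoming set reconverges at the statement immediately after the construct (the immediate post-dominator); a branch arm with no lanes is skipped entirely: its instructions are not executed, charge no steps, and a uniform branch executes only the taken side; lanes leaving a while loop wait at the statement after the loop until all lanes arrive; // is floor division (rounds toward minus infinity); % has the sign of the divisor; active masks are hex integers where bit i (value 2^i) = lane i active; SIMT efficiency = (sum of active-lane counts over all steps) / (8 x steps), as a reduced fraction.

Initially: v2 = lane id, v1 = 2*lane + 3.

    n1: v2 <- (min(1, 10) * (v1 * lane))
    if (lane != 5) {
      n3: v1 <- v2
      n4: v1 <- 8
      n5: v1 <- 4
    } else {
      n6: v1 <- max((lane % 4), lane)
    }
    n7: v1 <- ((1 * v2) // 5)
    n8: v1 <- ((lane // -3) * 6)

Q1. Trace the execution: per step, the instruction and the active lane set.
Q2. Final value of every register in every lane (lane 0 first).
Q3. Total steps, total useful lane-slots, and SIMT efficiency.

step 0: v2 <- (min(1, 10) * (v1 * lane)) 0xff
step 1: eval (lane != 5)             0xff
step 2: v1 <- v2                     0xdf
step 3: v1 <- 8                      0xdf
step 4: v1 <- 4                      0xdf
step 5: v1 <- max((lane % 4), lane)  0x20
step 6: v1 <- ((1 * v2) // 5)        0xff
step 7: v1 <- ((lane // -3) * 6)     0xff

Answer: 8 steps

v2: 0,5,14,27,44,65,90,119
v1: 0,-6,-6,-6,-12,-12,-12,-18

steps = 8; useful = 54; efficiency = 54/64 = 27/32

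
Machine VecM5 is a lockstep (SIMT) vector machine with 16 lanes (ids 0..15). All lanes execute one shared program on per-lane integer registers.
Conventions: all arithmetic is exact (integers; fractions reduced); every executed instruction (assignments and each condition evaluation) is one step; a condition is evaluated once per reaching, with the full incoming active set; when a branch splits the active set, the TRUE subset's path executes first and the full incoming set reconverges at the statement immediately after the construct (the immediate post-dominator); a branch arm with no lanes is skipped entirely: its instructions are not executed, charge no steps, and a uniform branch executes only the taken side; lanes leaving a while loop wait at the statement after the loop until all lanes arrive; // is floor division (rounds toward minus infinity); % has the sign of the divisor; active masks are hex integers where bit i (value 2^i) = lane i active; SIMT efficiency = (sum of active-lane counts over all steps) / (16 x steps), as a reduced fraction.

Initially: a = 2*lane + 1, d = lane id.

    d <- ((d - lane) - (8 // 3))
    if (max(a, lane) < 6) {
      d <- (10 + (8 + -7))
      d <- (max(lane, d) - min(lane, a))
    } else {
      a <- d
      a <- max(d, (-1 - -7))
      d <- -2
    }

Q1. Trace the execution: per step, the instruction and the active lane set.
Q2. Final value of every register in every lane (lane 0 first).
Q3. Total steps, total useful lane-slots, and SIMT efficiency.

step 0: d <- ((d - lane) - (8 // 3)) 0xffff
step 1: eval (max(a, lane) < 6)      0xffff
step 2: d <- (10 + (8 + -7))         0x0007
step 3: d <- (max(lane, d) - min(lane, a)) 0x0007
step 4: a <- d                       0xfff8
step 5: a <- max(d, (-1 - -7))       0xfff8
step 6: d <- -2                      0xfff8

Answer: 7 steps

a: 1,3,5,6,6,6,6,6,6,6,6,6,6,6,6,6
d: 11,10,9,-2,-2,-2,-2,-2,-2,-2,-2,-2,-2,-2,-2,-2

steps = 7; useful = 77; efficiency = 77/112 = 11/16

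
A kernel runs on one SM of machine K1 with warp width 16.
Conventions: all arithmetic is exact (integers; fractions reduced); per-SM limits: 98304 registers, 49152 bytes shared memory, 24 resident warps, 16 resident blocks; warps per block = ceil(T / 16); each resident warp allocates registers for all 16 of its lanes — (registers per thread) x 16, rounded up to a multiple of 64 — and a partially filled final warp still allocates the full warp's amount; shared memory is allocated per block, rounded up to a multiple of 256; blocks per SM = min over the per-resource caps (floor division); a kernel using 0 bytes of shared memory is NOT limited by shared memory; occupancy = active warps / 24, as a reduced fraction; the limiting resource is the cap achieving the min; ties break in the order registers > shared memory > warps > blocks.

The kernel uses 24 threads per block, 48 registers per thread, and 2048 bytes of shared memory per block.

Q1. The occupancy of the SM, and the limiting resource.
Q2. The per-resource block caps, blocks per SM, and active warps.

Answer: occupancy 1, limited by warps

registers: 64 blocks
shared memory: 24 blocks
warps: 12 blocks
blocks: 16 blocks

Answer: 12 blocks, 24 active warps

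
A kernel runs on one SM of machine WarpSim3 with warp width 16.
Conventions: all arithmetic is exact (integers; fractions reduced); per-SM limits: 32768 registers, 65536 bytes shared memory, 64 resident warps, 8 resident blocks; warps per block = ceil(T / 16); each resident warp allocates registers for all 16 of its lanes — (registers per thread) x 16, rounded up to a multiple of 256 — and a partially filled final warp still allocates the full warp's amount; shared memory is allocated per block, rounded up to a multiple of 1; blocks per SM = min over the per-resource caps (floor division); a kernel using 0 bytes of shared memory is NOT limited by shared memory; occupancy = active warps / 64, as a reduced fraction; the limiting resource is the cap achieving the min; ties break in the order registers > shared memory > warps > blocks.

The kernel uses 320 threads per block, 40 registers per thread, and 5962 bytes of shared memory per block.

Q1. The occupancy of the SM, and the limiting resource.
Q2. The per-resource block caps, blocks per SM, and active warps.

Answer: occupancy 5/8, limited by registers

registers: 2 blocks
shared memory: 10 blocks
warps: 3 blocks
blocks: 8 blocks

Answer: 2 blocks, 40 active warps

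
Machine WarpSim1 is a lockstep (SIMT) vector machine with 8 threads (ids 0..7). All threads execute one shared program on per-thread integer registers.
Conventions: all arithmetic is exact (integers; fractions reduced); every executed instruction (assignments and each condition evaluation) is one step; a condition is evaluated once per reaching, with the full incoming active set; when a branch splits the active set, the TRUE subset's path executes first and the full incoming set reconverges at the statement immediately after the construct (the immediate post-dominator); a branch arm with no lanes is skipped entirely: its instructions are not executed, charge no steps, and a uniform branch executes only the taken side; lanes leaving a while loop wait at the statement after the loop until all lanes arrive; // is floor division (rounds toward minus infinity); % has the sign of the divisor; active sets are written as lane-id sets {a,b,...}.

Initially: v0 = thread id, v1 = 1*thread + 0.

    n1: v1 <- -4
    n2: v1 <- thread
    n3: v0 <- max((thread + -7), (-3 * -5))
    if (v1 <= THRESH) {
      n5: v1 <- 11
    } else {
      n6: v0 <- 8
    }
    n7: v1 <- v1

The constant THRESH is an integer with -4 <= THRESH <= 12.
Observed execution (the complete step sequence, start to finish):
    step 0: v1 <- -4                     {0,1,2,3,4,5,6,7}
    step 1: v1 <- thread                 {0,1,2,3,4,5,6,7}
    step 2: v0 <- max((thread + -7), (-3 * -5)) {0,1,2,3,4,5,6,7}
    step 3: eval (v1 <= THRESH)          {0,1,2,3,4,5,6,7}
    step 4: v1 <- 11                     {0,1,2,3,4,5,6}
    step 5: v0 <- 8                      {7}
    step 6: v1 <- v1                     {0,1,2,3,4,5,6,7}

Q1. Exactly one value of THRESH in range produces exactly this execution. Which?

Answer: THRESH = 6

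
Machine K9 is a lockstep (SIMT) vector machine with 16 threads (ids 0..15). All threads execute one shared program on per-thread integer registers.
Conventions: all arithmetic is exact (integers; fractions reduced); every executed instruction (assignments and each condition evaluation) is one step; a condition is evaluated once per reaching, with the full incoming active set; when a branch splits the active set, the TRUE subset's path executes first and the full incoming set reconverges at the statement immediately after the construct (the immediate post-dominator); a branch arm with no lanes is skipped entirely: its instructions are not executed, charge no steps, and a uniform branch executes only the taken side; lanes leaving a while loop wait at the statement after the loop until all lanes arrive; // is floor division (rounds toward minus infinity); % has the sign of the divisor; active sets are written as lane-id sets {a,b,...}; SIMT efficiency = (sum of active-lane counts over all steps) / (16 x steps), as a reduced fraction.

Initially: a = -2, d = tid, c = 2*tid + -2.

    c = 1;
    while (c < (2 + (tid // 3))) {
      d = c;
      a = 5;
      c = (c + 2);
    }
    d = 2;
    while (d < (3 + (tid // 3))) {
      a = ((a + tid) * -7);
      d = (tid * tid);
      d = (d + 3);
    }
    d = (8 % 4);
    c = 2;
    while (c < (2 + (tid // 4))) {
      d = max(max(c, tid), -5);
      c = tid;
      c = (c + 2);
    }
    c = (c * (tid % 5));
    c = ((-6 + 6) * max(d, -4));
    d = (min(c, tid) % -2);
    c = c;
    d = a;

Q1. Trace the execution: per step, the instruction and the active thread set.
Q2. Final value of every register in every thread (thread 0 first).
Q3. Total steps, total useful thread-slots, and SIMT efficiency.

step 0: c <- 1                       {0,1,2,3,4,5,6,7,8,9,10,11,12,13,14,15}
step 1: eval (c < (2 + (tid // 3)))  {0,1,2,3,4,5,6,7,8,9,10,11,12,13,14,15}
step 2: d <- c                       {0,1,2,3,4,5,6,7,8,9,10,11,12,13,14,15}
step 3: a <- 5                       {0,1,2,3,4,5,6,7,8,9,10,11,12,13,14,15}
step 4: c <- (c + 2)                 {0,1,2,3,4,5,6,7,8,9,10,11,12,13,14,15}
step 5: eval (c < (2 + (tid // 3)))  {0,1,2,3,4,5,6,7,8,9,10,11,12,13,14,15}
step 6: d <- c                       {6,7,8,9,10,11,12,13,14,15}
step 7: a <- 5                       {6,7,8,9,10,11,12,13,14,15}
step 8: c <- (c + 2)                 {6,7,8,9,10,11,12,13,14,15}
step 9: eval (c < (2 + (tid // 3)))  {6,7,8,9,10,11,12,13,14,15}
step 10: d <- c                       {12,13,14,15}
step 11: a <- 5                       {12,13,14,15}
step 12: c <- (c + 2)                 {12,13,14,15}
step 13: eval (c < (2 + (tid // 3)))  {12,13,14,15}
step 14: d <- 2                       {0,1,2,3,4,5,6,7,8,9,10,11,12,13,14,15}
step 15: eval (d < (3 + (tid // 3)))  {0,1,2,3,4,5,6,7,8,9,10,11,12,13,14,15}
step 16: a <- ((a + tid) * -7)        {0,1,2,3,4,5,6,7,8,9,10,11,12,13,14,15}
step 17: d <- (tid * tid)             {0,1,2,3,4,5,6,7,8,9,10,11,12,13,14,15}
step 18: d <- (d + 3)                 {0,1,2,3,4,5,6,7,8,9,10,11,12,13,14,15}
step 19: eval (d < (3 + (tid // 3)))  {0,1,2,3,4,5,6,7,8,9,10,11,12,13,14,15}
step 20: d <- (8 % 4)                 {0,1,2,3,4,5,6,7,8,9,10,11,12,13,14,15}
step 21: c <- 2                       {0,1,2,3,4,5,6,7,8,9,10,11,12,13,14,15}
step 22: eval (c < (2 + (tid // 4)))  {0,1,2,3,4,5,6,7,8,9,10,11,12,13,14,15}
step 23: d <- max(max(c, tid), -5)    {4,5,6,7,8,9,10,11,12,13,14,15}
step 24: c <- tid                     {4,5,6,7,8,9,10,11,12,13,14,15}
step 25: c <- (c + 2)                 {4,5,6,7,8,9,10,11,12,13,14,15}
step 26: eval (c < (2 + (tid // 4)))  {4,5,6,7,8,9,10,11,12,13,14,15}
step 27: c <- (c * (tid % 5))         {0,1,2,3,4,5,6,7,8,9,10,11,12,13,14,15}
step 28: c <- ((-6 + 6) * max(d, -4)) {0,1,2,3,4,5,6,7,8,9,10,11,12,13,14,15}
step 29: d <- (min(c, tid) % -2)      {0,1,2,3,4,5,6,7,8,9,10,11,12,13,14,15}
step 30: c <- c                       {0,1,2,3,4,5,6,7,8,9,10,11,12,13,14,15}
step 31: d <- a                       {0,1,2,3,4,5,6,7,8,9,10,11,12,13,14,15}

Answer: 32 steps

a: -35,-42,-49,-56,-63,-70,-77,-84,-91,-98,-105,-112,-119,-126,-133,-140
d: -35,-42,-49,-56,-63,-70,-77,-84,-91,-98,-105,-112,-119,-126,-133,-140
c: 0,0,0,0,0,0,0,0,0,0,0,0,0,0,0,0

steps = 32; useful = 424; efficiency = 424/512 = 53/64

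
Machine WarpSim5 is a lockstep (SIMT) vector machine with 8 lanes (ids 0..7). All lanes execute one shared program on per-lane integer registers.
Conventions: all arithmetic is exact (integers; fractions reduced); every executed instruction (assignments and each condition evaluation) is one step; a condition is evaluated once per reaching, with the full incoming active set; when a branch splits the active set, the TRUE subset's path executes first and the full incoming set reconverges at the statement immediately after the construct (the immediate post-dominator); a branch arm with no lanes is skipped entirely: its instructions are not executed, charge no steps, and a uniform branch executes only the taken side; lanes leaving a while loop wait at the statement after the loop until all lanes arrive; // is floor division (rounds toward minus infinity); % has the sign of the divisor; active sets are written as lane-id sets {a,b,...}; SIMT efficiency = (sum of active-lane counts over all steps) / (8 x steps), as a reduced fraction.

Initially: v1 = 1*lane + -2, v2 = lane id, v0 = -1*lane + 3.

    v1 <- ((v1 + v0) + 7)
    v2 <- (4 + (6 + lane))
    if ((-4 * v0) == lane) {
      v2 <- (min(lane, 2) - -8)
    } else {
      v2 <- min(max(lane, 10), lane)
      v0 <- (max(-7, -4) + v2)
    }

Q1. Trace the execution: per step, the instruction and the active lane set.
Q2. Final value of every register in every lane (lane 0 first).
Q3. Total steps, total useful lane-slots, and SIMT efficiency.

step 0: v1 <- ((v1 + v0) + 7)        {0,1,2,3,4,5,6,7}
step 1: v2 <- (4 + (6 + lane))       {0,1,2,3,4,5,6,7}
step 2: eval ((-4 * v0) == lane)     {0,1,2,3,4,5,6,7}
step 3: v2 <- (min(lane, 2) - -8)    {4}
step 4: v2 <- min(max(lane, 10), lane) {0,1,2,3,5,6,7}
step 5: v0 <- (max(-7, -4) + v2)     {0,1,2,3,5,6,7}

Answer: 6 steps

v1: 8,8,8,8,8,8,8,8
v2: 0,1,2,3,10,5,6,7
v0: -4,-3,-2,-1,-1,1,2,3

steps = 6; useful = 39; efficiency = 39/48 = 13/16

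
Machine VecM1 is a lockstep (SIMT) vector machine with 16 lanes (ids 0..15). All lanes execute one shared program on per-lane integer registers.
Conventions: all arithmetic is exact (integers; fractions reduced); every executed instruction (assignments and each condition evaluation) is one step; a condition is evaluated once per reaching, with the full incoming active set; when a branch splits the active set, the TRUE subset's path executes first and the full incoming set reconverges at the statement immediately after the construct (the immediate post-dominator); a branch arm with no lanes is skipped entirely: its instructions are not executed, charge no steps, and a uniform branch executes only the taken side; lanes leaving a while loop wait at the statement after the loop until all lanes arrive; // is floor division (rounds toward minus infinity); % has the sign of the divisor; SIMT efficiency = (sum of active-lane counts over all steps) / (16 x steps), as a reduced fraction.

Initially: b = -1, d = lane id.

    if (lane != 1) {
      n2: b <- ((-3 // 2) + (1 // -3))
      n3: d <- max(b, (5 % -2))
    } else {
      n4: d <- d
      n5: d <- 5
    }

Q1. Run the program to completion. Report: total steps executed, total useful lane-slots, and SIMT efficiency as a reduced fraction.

Answer: 5 steps, 48 useful, 3/5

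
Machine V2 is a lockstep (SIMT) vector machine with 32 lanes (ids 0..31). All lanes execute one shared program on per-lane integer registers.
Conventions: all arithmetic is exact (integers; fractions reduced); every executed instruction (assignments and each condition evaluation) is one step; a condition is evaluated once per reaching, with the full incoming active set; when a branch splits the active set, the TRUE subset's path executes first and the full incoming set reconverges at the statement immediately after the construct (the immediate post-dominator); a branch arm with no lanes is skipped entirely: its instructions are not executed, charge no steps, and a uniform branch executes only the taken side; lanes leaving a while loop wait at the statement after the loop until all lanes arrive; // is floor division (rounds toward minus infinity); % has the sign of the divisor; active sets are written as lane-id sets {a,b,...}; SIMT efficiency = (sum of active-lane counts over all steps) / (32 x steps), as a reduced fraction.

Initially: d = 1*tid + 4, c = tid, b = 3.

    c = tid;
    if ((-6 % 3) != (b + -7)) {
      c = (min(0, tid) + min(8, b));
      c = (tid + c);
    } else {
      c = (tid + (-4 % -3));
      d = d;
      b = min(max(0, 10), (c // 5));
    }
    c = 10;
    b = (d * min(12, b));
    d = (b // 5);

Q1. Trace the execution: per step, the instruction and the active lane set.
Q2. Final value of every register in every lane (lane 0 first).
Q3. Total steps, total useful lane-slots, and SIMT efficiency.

step 0: c <- tid                     {0,1,2,3,4,5,6,7,8,9,10,11,12,13,14,15,16,17,18,19,20,21,22,23,24,25,26,27,28,29,30,31}
step 1: eval ((-6 % 3) != (b + -7))  {0,1,2,3,4,5,6,7,8,9,10,11,12,13,14,15,16,17,18,19,20,21,22,23,24,25,26,27,28,29,30,31}
step 2: c <- (min(0, tid) + min(8, b)) {0,1,2,3,4,5,6,7,8,9,10,11,12,13,14,15,16,17,18,19,20,21,22,23,24,25,26,27,28,29,30,31}
step 3: c <- (tid + c)               {0,1,2,3,4,5,6,7,8,9,10,11,12,13,14,15,16,17,18,19,20,21,22,23,24,25,26,27,28,29,30,31}
step 4: c <- 10                      {0,1,2,3,4,5,6,7,8,9,10,11,12,13,14,15,16,17,18,19,20,21,22,23,24,25,26,27,28,29,30,31}
step 5: b <- (d * min(12, b))        {0,1,2,3,4,5,6,7,8,9,10,11,12,13,14,15,16,17,18,19,20,21,22,23,24,25,26,27,28,29,30,31}
step 6: d <- (b // 5)                {0,1,2,3,4,5,6,7,8,9,10,11,12,13,14,15,16,17,18,19,20,21,22,23,24,25,26,27,28,29,30,31}

Answer: 7 steps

d: 2,3,3,4,4,5,6,6,7,7,8,9,9,10,10,11,12,12,13,13,14,15,15,16,16,17,18,18,19,19,20,21
c: 10,10,10,10,10,10,10,10,10,10,10,10,10,10,10,10,10,10,10,10,10,10,10,10,10,10,10,10,10,10,10,10
b: 12,15,18,21,24,27,30,33,36,39,42,45,48,51,54,57,60,63,66,69,72,75,78,81,84,87,90,93,96,99,102,105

steps = 7; useful = 224; efficiency = 224/224 = 1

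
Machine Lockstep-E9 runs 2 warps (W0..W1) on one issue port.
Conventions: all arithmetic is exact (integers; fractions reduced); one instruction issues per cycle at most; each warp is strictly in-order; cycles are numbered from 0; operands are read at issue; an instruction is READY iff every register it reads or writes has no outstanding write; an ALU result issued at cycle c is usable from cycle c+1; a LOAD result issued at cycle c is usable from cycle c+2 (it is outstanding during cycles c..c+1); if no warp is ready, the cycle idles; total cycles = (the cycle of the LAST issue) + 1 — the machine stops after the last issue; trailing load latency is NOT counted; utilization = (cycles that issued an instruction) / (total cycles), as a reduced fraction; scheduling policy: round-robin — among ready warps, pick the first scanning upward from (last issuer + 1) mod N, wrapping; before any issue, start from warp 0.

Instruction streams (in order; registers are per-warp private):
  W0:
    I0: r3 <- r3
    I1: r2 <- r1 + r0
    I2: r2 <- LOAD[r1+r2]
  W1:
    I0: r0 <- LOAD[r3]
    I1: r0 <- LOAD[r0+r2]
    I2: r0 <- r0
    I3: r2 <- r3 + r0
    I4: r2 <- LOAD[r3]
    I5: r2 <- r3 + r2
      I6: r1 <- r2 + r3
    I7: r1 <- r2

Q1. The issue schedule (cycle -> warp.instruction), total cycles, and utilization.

cycle 0: W0.I0
cycle 1: W1.I0
cycle 2: W0.I1
cycle 3: W1.I1
cycle 4: W0.I2
cycle 5: W1.I2
cycle 6: W1.I3
cycle 7: W1.I4
cycle 8: idle
cycle 9: W1.I5
cycle 10: W1.I6
cycle 11: W1.I7

Answer: 12 cycles, utilization 11/12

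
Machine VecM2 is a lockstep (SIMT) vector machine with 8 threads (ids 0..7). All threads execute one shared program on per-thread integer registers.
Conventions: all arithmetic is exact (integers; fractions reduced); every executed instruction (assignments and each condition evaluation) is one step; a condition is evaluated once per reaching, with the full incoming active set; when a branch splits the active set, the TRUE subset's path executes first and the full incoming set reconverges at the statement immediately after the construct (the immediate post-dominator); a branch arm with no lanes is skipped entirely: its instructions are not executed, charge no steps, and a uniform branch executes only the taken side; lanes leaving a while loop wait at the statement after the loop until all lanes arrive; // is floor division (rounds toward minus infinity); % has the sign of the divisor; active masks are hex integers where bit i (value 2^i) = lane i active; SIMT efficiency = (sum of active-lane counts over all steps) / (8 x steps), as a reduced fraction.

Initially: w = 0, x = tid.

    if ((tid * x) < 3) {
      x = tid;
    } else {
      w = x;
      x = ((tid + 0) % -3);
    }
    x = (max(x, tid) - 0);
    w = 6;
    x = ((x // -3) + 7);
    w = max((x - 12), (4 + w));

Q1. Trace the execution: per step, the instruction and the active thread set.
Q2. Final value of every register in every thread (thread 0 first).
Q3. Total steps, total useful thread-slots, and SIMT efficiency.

step 0: eval ((tid * x) < 3)         0xff
step 1: x <- tid                     0x03
step 2: w <- x                       0xfc
step 3: x <- ((tid + 0) % -3)        0xfc
step 4: x <- (max(x, tid) - 0)       0xff
step 5: w <- 6                       0xff
step 6: x <- ((x // -3) + 7)         0xff
step 7: w <- max((x - 12), (4 + w))  0xff

Answer: 8 steps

w: 10,10,10,10,10,10,10,10
x: 7,6,6,6,5,5,5,4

steps = 8; useful = 54; efficiency = 54/64 = 27/32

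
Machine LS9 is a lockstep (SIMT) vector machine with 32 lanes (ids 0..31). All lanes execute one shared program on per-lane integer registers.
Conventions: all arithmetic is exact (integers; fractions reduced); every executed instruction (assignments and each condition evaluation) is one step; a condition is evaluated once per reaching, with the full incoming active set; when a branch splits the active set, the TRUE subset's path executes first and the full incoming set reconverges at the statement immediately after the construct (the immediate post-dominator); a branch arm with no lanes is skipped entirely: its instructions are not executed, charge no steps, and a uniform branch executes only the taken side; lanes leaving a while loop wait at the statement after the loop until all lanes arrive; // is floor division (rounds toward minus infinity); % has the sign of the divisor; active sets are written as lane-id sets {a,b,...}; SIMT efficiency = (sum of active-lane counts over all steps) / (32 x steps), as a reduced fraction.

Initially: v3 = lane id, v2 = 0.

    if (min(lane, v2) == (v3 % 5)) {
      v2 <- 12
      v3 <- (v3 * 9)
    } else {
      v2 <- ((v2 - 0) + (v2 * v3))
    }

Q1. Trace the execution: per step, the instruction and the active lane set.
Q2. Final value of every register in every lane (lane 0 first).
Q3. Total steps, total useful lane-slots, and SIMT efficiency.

step 0: eval (min(lane, v2) == (v3 % 5)) {0,1,2,3,4,5,6,7,8,9,10,11,12,13,14,15,16,17,18,19,20,21,22,23,24,25,26,27,28,29,30,31}
step 1: v2 <- 12                     {0,5,10,15,20,25,30}
step 2: v3 <- (v3 * 9)               {0,5,10,15,20,25,30}
step 3: v2 <- ((v2 - 0) + (v2 * v3)) {1,2,3,4,6,7,8,9,11,12,13,14,16,17,18,19,21,22,23,24,26,27,28,29,31}

Answer: 4 steps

v3: 0,1,2,3,4,45,6,7,8,9,90,11,12,13,14,135,16,17,18,19,180,21,22,23,24,225,26,27,28,29,270,31
v2: 12,0,0,0,0,12,0,0,0,0,12,0,0,0,0,12,0,0,0,0,12,0,0,0,0,12,0,0,0,0,12,0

steps = 4; useful = 71; efficiency = 71/128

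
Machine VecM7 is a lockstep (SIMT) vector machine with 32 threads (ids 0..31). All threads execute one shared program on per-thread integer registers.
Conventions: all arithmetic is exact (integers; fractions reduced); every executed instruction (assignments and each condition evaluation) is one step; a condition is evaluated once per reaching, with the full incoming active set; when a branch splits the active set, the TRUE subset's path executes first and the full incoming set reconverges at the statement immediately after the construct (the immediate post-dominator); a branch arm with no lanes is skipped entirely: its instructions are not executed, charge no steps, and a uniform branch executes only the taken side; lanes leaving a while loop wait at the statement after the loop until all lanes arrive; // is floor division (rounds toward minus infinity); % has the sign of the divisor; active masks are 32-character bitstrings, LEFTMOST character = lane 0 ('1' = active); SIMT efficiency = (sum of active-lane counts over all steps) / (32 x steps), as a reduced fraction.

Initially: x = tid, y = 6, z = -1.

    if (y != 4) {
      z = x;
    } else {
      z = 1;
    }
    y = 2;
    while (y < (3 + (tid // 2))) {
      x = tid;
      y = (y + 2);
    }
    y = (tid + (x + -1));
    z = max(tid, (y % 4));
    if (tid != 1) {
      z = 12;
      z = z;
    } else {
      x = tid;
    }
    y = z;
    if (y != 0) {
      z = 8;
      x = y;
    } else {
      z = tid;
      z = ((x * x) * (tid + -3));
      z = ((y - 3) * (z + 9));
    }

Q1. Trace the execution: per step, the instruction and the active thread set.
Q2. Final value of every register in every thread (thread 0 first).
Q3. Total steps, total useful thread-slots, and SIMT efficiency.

step 0: eval (y != 4)                11111111111111111111111111111111
step 1: z <- x                       11111111111111111111111111111111
step 2: y <- 2                       11111111111111111111111111111111
step 3: eval (y < (3 + (tid // 2)))  11111111111111111111111111111111
step 4: x <- tid                     11111111111111111111111111111111
step 5: y <- (y + 2)                 11111111111111111111111111111111
step 6: eval (y < (3 + (tid // 2)))  11111111111111111111111111111111
step 7: x <- tid                     00001111111111111111111111111111
step 8: y <- (y + 2)                 00001111111111111111111111111111
step 9: eval (y < (3 + (tid // 2)))  00001111111111111111111111111111
step 10: x <- tid                     00000000111111111111111111111111
step 11: y <- (y + 2)                 00000000111111111111111111111111
step 12: eval (y < (3 + (tid // 2)))  00000000111111111111111111111111
step 13: x <- tid                     00000000000011111111111111111111
step 14: y <- (y + 2)                 00000000000011111111111111111111
step 15: eval (y < (3 + (tid // 2)))  00000000000011111111111111111111
step 16: x <- tid                     00000000000000001111111111111111
step 17: y <- (y + 2)                 00000000000000001111111111111111
step 18: eval (y < (3 + (tid // 2)))  00000000000000001111111111111111
step 19: x <- tid                     00000000000000000000111111111111
step 20: y <- (y + 2)                 00000000000000000000111111111111
step 21: eval (y < (3 + (tid // 2)))  00000000000000000000111111111111
step 22: x <- tid                     00000000000000000000000011111111
step 23: y <- (y + 2)                 00000000000000000000000011111111
step 24: eval (y < (3 + (tid // 2)))  00000000000000000000000011111111
step 25: x <- tid                     00000000000000000000000000001111
step 26: y <- (y + 2)                 00000000000000000000000000001111
step 27: eval (y < (3 + (tid // 2)))  00000000000000000000000000001111
step 28: y <- (tid + (x + -1))        11111111111111111111111111111111
step 29: z <- max(tid, (y % 4))       11111111111111111111111111111111
step 30: eval (tid != 1)              11111111111111111111111111111111
step 31: z <- 12                      10111111111111111111111111111111
step 32: z <- z                       10111111111111111111111111111111
step 33: x <- tid                     01000000000000000000000000000000
step 34: y <- z                       11111111111111111111111111111111
step 35: eval (y != 0)                11111111111111111111111111111111
step 36: z <- 8                       11111111111111111111111111111111
step 37: x <- y                       11111111111111111111111111111111

Answer: 38 steps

x: 12,1,12,12,12,12,12,12,12,12,12,12,12,12,12,12,12,12,12,12,12,12,12,12,12,12,12,12,12,12,12,12
y: 12,1,12,12,12,12,12,12,12,12,12,12,12,12,12,12,12,12,12,12,12,12,12,12,12,12,12,12,12,12,12,12
z: 8,8,8,8,8,8,8,8,8,8,8,8,8,8,8,8,8,8,8,8,8,8,8,8,8,8,8,8,8,8,8,8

steps = 38; useful = 847; efficiency = 847/1216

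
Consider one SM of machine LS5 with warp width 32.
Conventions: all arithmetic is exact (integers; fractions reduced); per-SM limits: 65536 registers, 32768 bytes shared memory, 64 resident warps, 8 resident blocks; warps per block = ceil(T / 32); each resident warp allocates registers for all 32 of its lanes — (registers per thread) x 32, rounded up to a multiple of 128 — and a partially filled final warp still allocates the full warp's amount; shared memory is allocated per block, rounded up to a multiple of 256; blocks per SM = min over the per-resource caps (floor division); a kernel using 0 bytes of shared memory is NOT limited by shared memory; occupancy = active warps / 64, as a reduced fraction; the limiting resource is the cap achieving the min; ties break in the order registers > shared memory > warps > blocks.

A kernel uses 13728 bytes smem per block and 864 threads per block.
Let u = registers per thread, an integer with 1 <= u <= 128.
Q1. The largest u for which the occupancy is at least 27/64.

Answer: u = 72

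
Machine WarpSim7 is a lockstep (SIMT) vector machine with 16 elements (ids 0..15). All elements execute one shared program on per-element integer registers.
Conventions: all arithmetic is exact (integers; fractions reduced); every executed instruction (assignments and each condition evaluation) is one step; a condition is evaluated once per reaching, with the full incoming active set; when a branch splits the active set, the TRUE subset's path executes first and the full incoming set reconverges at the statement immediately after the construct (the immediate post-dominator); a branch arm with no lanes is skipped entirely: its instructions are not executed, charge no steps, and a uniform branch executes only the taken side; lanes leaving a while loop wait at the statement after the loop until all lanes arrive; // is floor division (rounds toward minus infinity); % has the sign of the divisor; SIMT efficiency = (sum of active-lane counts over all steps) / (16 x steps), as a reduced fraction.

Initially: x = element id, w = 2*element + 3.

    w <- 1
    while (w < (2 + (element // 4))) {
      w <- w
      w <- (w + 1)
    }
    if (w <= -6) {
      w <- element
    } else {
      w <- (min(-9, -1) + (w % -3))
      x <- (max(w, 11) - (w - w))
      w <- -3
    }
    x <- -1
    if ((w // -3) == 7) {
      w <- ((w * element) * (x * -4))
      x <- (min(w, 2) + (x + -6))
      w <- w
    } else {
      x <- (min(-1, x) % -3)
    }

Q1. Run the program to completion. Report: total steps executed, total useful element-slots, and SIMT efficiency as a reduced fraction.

Answer: 21 steps, 264 useful, 11/14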